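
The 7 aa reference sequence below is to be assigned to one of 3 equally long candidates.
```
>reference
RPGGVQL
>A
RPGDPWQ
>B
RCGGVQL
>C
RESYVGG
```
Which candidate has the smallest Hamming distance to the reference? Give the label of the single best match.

B

Hamming distances to reference — A: 4; B: 1; C: 5.
Smallest is B with 1 mismatch.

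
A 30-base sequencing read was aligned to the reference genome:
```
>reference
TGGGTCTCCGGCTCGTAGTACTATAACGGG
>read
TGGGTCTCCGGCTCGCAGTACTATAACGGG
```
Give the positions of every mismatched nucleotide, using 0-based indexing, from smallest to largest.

15

Scanning 0-based: 15: T/C.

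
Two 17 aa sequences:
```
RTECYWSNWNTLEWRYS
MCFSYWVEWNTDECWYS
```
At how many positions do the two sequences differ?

Comparing position by position, 9 positions differ: 1 (R/M), 2 (T/C), 3 (E/F), 4 (C/S), 7 (S/V), 8 (N/E), 12 (L/D), 14 (W/C), 15 (R/W).

9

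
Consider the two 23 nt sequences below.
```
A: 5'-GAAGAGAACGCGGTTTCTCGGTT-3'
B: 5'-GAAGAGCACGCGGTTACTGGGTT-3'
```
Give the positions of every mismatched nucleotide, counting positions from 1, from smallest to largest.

7, 16, 19

Scanning 1-based: 7: A/C; 16: T/A; 19: C/G.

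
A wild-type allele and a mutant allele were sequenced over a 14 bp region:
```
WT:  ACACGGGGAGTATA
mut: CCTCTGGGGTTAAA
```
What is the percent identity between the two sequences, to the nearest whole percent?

6 positions differ (1, 3, 5, 9, 10, 13), so 8 of 14 match: 8/14 = 57.14%.

57%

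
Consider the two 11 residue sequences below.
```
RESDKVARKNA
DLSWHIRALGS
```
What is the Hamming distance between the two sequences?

10

Comparing position by position, 10 residues differ: 1 (R/D), 2 (E/L), 4 (D/W), 5 (K/H), 6 (V/I), 7 (A/R), 8 (R/A), 9 (K/L), 10 (N/G), 11 (A/S).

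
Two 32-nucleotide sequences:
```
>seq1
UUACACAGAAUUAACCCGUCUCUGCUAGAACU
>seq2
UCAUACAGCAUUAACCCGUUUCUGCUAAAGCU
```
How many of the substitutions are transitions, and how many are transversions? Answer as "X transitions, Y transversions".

Transitions (purine↔purine or pyrimidine↔pyrimidine): 2 U→C, 4 C→U, 20 C→U, 28 G→A, 30 A→G.
Transversions (purine↔pyrimidine): 9 A→C.

5 transitions, 1 transversion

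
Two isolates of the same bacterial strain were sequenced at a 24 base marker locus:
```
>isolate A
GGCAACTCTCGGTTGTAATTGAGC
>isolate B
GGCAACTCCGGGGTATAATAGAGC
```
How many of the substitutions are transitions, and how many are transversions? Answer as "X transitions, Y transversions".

Mismatches (1-based):
site 9: T→C (pyrimidine→pyrimidine, transition)
site 10: C→G (pyrimidine→purine, transversion)
site 13: T→G (pyrimidine→purine, transversion)
site 15: G→A (purine→purine, transition)
site 20: T→A (pyrimidine→purine, transversion)

2 transitions, 3 transversions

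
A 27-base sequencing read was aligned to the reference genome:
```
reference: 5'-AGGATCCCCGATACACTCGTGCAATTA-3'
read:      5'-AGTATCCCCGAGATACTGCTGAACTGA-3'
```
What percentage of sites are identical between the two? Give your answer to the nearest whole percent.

8 positions differ (3, 12, 14, 18, 19, 22, 24, 26), so 19 of 27 match: 19/27 = 70.37%.

70%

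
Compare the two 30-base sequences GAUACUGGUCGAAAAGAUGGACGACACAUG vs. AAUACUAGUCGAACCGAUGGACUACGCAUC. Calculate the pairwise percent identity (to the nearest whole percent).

7 positions differ (1, 7, 14, 15, 23, 26, 30), so 23 of 30 match: 23/30 = 76.67%.

77%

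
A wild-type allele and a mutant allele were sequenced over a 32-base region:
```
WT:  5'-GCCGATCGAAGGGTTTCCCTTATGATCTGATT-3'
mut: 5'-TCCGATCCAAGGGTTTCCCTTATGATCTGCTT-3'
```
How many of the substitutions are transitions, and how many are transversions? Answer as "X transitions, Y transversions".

Mismatches (1-based):
base 1: G→T (purine→pyrimidine, transversion)
base 8: G→C (purine→pyrimidine, transversion)
base 30: A→C (purine→pyrimidine, transversion)

0 transitions, 3 transversions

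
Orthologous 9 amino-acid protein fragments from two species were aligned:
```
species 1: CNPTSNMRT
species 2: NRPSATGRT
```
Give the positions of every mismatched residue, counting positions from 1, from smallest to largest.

Scanning 1-based: 1: C/N; 2: N/R; 4: T/S; 5: S/A; 6: N/T; 7: M/G.

1, 2, 4, 5, 6, 7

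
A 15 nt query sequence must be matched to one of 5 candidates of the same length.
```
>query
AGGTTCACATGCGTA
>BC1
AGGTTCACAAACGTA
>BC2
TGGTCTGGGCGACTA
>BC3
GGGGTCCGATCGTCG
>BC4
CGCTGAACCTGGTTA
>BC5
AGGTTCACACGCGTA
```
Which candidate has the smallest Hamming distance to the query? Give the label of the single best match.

BC5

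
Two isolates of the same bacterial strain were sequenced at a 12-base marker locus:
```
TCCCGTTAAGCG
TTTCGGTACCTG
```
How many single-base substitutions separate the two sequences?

6

Mismatches (1-based): position 2: C→T; position 3: C→T; position 6: T→G; position 9: A→C; position 10: G→C; position 11: C→T.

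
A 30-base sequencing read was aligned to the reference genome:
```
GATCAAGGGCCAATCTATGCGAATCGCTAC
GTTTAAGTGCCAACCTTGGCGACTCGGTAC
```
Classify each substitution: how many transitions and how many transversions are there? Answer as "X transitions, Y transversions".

Transitions (purine↔purine or pyrimidine↔pyrimidine): 4 C→T, 14 T→C.
Transversions (purine↔pyrimidine): 2 A→T, 8 G→T, 17 A→T, 18 T→G, 23 A→C, 27 C→G.

2 transitions, 6 transversions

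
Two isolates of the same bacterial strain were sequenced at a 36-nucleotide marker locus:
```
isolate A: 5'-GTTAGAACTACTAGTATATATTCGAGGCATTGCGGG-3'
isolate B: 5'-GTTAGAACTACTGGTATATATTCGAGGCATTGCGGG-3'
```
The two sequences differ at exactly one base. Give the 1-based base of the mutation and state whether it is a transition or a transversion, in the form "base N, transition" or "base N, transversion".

The sequences differ only at base 13: A→G (purine→purine), a transition.

base 13, transition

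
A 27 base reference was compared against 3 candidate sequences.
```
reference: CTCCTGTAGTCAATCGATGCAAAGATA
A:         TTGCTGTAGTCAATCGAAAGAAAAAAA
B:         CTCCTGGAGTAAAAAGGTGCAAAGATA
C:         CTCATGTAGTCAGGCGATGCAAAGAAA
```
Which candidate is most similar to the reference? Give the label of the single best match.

C

A differs at 7 sites; B differs at 5 sites; C differs at 4 sites. The closest is C.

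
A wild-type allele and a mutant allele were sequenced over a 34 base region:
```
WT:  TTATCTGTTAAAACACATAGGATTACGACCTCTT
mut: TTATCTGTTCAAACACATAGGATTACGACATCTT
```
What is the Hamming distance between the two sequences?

2

Comparing position by position, 2 positions differ: 10 (A/C), 30 (C/A).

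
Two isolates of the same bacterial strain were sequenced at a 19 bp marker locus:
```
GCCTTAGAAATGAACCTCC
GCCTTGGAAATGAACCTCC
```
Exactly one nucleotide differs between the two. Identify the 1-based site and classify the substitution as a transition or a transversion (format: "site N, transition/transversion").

The sequences differ only at site 6: A→G (purine→purine), a transition.

site 6, transition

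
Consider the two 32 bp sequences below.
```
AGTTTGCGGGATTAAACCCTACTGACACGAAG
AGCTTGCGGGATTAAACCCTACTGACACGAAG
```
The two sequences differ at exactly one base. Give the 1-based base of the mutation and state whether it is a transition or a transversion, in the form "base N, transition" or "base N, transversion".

base 3, transition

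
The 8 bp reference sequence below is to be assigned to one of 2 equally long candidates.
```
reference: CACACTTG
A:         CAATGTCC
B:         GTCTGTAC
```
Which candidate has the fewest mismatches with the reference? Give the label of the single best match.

A

Hamming distances to reference — A: 5; B: 6.
Smallest is A with 5 mismatches.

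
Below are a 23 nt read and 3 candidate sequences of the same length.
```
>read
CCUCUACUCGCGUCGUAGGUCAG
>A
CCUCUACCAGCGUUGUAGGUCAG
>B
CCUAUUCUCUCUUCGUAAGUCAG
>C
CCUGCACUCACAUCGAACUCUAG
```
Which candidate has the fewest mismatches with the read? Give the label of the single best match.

Hamming distances to read — A: 3; B: 5; C: 9.
Smallest is A with 3 mismatches.

A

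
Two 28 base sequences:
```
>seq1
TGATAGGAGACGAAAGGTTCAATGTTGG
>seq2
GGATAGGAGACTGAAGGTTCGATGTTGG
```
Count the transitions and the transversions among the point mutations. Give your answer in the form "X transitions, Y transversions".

2 transitions, 2 transversions

Mismatches (1-based):
position 1: T→G (pyrimidine→purine, transversion)
position 12: G→T (purine→pyrimidine, transversion)
position 13: A→G (purine→purine, transition)
position 21: A→G (purine→purine, transition)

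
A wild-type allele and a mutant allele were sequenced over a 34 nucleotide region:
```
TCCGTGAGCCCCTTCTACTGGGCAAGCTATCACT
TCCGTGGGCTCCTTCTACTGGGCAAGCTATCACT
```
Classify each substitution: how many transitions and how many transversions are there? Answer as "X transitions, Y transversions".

2 transitions, 0 transversions

Mismatches (1-based):
site 7: A→G (purine→purine, transition)
site 10: C→T (pyrimidine→pyrimidine, transition)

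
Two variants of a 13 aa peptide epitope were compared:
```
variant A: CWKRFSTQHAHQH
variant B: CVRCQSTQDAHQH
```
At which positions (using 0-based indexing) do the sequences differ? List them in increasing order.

1, 2, 3, 4, 8

Differences at position 1 (W→V), position 2 (K→R), position 3 (R→C), position 4 (F→Q), position 8 (H→D).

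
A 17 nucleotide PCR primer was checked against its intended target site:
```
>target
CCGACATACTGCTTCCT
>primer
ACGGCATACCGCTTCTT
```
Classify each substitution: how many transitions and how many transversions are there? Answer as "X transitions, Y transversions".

3 transitions, 1 transversion

Transitions (purine↔purine or pyrimidine↔pyrimidine): 4 A→G, 10 T→C, 16 C→T.
Transversions (purine↔pyrimidine): 1 C→A.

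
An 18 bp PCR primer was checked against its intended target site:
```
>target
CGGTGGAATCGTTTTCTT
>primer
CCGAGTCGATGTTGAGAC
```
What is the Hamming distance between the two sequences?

12

Comparing position by position, 12 positions differ: 2 (G/C), 4 (T/A), 6 (G/T), 7 (A/C), 8 (A/G), 9 (T/A), 10 (C/T), 14 (T/G), 15 (T/A), 16 (C/G), 17 (T/A), 18 (T/C).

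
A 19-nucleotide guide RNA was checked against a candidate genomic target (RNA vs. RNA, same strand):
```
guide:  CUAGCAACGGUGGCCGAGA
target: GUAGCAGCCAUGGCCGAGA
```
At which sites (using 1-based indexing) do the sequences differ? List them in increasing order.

1, 7, 9, 10

Scanning 1-based: 1: C/G; 7: A/G; 9: G/C; 10: G/A.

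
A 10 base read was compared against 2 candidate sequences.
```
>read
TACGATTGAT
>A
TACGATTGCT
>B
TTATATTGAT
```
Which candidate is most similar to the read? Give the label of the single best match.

A

A differs at 1 position; B differs at 3 positions. The closest is A.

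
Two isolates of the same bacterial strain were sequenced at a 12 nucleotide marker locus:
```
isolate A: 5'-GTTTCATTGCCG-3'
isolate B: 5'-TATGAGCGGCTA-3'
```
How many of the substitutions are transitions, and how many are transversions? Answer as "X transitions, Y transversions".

4 transitions, 5 transversions

Transitions (purine↔purine or pyrimidine↔pyrimidine): 6 A→G, 7 T→C, 11 C→T, 12 G→A.
Transversions (purine↔pyrimidine): 1 G→T, 2 T→A, 4 T→G, 5 C→A, 8 T→G.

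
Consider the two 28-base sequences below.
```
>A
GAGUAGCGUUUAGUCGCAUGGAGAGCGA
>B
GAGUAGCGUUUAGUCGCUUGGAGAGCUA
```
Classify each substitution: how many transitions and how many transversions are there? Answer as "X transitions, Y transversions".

0 transitions, 2 transversions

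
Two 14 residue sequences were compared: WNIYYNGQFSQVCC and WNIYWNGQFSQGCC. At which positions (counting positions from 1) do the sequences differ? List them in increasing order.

5, 12

Differences at position 5 (Y→W), position 12 (V→G).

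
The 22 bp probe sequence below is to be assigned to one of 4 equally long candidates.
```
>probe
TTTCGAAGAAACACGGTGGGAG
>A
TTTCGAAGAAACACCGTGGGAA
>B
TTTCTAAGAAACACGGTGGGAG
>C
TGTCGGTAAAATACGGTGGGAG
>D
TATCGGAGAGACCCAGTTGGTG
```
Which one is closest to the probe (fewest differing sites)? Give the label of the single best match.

A differs at 2 sites; B differs at 1 site; C differs at 5 sites; D differs at 7 sites. The closest is B.

B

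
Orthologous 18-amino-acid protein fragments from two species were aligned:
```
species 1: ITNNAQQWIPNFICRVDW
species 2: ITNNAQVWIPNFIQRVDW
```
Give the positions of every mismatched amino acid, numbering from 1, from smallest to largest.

Scanning 1-based: 7: Q/V; 14: C/Q.

7, 14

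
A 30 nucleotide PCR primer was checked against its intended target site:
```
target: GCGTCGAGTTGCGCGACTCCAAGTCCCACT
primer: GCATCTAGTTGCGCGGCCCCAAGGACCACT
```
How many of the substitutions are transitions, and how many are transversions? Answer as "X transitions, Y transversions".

3 transitions, 3 transversions

Transitions (purine↔purine or pyrimidine↔pyrimidine): 3 G→A, 16 A→G, 18 T→C.
Transversions (purine↔pyrimidine): 6 G→T, 24 T→G, 25 C→A.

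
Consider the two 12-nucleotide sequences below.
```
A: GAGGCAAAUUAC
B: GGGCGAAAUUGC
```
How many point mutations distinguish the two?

The sequences differ at sites 2, 4, 5, 11 (1-based) — 4 in total.

4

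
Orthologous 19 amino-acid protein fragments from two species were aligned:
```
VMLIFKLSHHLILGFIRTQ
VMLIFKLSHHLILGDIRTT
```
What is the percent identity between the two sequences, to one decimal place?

89.5%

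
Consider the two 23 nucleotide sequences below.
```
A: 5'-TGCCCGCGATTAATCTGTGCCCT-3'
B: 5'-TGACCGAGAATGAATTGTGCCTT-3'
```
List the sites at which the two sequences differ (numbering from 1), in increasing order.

Scanning 1-based: 3: C/A; 7: C/A; 10: T/A; 12: A/G; 14: T/A; 15: C/T; 22: C/T.

3, 7, 10, 12, 14, 15, 22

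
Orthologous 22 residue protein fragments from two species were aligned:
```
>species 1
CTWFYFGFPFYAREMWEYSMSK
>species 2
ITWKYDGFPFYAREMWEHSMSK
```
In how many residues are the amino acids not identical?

4

Mismatches (1-based): residue 1: C→I; residue 4: F→K; residue 6: F→D; residue 18: Y→H.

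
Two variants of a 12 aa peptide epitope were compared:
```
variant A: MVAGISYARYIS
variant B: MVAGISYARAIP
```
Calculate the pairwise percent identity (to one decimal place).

2 positions differ (10, 12), so 10 of 12 match: 10/12 = 83.33%.

83.3%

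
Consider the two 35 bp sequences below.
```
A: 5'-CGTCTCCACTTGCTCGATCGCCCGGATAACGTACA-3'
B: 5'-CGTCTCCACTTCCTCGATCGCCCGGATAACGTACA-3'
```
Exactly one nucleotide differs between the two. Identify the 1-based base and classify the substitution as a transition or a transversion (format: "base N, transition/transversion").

The sequences differ only at base 12: G→C (purine→pyrimidine), a transversion.

base 12, transversion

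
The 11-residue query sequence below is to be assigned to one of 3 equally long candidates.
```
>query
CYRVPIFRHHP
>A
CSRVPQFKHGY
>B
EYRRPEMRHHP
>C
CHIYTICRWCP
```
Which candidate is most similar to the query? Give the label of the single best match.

B

Hamming distances to query — A: 5; B: 4; C: 7.
Smallest is B with 4 mismatches.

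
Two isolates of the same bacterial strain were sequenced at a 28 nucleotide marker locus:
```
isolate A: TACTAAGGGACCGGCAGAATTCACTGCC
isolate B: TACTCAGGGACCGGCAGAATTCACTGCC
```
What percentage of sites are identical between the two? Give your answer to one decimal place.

96.4%

1 position differs (5), so 27 of 28 match: 27/28 = 96.43%.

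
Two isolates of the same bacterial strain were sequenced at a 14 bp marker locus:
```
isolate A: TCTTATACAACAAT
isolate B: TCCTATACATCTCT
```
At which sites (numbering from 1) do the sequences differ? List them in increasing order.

Scanning 1-based: 3: T/C; 10: A/T; 12: A/T; 13: A/C.

3, 10, 12, 13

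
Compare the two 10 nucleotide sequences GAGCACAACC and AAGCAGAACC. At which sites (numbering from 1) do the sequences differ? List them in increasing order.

1, 6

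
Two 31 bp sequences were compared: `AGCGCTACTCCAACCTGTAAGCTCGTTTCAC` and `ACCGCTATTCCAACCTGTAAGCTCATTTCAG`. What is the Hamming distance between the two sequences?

Comparing position by position, 4 bases differ: 2 (G/C), 8 (C/T), 25 (G/A), 31 (C/G).

4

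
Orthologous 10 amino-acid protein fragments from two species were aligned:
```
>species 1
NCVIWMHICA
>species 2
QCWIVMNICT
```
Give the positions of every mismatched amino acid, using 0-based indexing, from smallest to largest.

Scanning 0-based: 0: N/Q; 2: V/W; 4: W/V; 6: H/N; 9: A/T.

0, 2, 4, 6, 9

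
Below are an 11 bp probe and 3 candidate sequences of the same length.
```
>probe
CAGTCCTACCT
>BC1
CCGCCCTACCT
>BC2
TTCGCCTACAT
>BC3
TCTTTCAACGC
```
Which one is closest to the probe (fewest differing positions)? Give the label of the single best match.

BC1

BC1 differs at 2 positions; BC2 differs at 5 positions; BC3 differs at 7 positions. The closest is BC1.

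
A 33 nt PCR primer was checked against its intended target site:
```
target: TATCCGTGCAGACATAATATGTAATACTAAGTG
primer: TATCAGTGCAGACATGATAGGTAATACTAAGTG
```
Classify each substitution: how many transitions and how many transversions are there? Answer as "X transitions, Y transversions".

1 transition, 2 transversions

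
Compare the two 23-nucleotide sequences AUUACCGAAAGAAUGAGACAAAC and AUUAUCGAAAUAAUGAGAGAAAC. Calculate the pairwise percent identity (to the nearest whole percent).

87%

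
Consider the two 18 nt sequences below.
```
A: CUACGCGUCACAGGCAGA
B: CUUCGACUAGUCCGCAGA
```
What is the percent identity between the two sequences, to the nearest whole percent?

8 positions differ (3, 6, 7, 9, 10, 11, 12, 13), so 10 of 18 match: 10/18 = 55.56%.

56%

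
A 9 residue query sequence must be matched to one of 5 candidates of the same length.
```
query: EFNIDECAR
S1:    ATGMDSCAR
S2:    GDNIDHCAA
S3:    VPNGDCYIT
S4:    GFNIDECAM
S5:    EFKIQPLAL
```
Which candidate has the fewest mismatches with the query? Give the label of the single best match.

S4

Hamming distances to query — S1: 5; S2: 4; S3: 7; S4: 2; S5: 5.
Smallest is S4 with 2 mismatches.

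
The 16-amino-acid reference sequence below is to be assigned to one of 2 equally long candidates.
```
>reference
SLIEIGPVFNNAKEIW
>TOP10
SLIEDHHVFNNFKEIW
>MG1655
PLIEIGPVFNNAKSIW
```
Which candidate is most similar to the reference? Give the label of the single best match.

TOP10 differs at 4 positions; MG1655 differs at 2 positions. The closest is MG1655.

MG1655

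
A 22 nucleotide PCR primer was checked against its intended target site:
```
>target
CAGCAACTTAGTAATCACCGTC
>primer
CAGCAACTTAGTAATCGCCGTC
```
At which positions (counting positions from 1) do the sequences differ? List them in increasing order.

Differences at position 17 (A→G).

17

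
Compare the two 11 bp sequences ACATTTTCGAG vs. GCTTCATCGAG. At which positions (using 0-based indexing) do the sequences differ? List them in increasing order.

Differences at position 0 (A→G), position 2 (A→T), position 4 (T→C), position 5 (T→A).

0, 2, 4, 5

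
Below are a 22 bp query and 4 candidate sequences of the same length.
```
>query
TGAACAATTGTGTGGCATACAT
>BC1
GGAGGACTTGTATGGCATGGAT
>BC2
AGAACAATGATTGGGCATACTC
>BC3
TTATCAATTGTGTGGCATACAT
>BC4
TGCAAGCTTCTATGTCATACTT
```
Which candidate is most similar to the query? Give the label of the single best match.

BC3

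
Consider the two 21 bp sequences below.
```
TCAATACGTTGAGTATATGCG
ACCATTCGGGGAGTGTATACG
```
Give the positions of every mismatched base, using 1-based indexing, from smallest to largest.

Scanning 1-based: 1: T/A; 3: A/C; 6: A/T; 9: T/G; 10: T/G; 15: A/G; 19: G/A.

1, 3, 6, 9, 10, 15, 19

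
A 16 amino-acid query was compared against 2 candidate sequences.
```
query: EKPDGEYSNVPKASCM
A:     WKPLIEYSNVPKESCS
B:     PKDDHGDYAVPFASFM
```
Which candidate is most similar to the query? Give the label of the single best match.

A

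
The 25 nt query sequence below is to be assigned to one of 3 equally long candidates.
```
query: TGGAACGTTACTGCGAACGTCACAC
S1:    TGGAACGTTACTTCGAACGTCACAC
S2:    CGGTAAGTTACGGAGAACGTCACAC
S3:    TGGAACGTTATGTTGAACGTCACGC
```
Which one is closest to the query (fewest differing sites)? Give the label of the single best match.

S1

S1 differs at 1 site; S2 differs at 5 sites; S3 differs at 5 sites. The closest is S1.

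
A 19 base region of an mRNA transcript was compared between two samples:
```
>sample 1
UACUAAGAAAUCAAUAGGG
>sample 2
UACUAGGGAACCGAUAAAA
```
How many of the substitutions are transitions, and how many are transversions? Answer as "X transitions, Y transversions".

7 transitions, 0 transversions

Transitions (purine↔purine or pyrimidine↔pyrimidine): 6 A→G, 8 A→G, 11 U→C, 13 A→G, 17 G→A, 18 G→A, 19 G→A.
Transversions (purine↔pyrimidine): none.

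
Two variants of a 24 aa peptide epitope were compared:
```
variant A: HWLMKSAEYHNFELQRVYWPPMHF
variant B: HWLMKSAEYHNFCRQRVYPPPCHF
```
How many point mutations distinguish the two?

4

Comparing position by position, 4 residues differ: 13 (E/C), 14 (L/R), 19 (W/P), 22 (M/C).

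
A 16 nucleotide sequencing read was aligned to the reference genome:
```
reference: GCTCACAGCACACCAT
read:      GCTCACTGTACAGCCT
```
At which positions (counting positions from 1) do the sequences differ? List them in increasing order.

7, 9, 13, 15

Scanning 1-based: 7: A/T; 9: C/T; 13: C/G; 15: A/C.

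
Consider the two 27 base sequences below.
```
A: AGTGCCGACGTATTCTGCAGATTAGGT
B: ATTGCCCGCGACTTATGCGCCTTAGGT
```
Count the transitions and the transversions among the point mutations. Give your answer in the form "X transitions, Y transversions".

Mismatches (1-based):
site 2: G→T (purine→pyrimidine, transversion)
site 7: G→C (purine→pyrimidine, transversion)
site 8: A→G (purine→purine, transition)
site 11: T→A (pyrimidine→purine, transversion)
site 12: A→C (purine→pyrimidine, transversion)
site 15: C→A (pyrimidine→purine, transversion)
site 19: A→G (purine→purine, transition)
site 20: G→C (purine→pyrimidine, transversion)
site 21: A→C (purine→pyrimidine, transversion)

2 transitions, 7 transversions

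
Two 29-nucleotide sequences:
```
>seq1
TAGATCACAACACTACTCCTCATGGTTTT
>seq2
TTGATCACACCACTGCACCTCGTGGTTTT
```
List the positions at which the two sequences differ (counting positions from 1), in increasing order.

2, 10, 15, 17, 22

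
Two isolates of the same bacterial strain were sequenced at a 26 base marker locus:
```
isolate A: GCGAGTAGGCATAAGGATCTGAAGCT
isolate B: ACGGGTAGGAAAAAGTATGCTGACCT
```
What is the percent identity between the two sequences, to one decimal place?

Mismatches at positions 1, 4, 10, 12, 16, 19, 20, 21, 22, 24 (1-based): 10 of 26.
Identical positions: 16/26 = 61.54% → 61.5%.

61.5%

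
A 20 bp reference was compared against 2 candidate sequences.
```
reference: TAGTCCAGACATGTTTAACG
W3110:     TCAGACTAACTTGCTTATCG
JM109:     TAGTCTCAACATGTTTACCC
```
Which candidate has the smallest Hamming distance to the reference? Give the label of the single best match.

W3110 differs at 9 bases; JM109 differs at 5 bases. The closest is JM109.

JM109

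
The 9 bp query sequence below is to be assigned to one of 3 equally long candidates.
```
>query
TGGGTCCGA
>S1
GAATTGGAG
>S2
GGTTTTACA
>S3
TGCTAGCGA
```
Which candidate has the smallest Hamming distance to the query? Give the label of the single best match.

S3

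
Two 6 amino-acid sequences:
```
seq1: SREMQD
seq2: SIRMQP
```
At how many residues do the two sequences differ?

Mismatches (1-based): residue 2: R→I; residue 3: E→R; residue 6: D→P.

3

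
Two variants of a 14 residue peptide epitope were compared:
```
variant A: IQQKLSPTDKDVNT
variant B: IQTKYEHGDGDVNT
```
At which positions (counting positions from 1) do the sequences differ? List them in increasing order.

3, 5, 6, 7, 8, 10

Differences at position 3 (Q→T), position 5 (L→Y), position 6 (S→E), position 7 (P→H), position 8 (T→G), position 10 (K→G).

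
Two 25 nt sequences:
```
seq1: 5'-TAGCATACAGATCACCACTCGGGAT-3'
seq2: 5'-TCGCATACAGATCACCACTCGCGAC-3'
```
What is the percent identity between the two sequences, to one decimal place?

3 positions differ (2, 22, 25), so 22 of 25 match: 22/25 = 88%.

88.0%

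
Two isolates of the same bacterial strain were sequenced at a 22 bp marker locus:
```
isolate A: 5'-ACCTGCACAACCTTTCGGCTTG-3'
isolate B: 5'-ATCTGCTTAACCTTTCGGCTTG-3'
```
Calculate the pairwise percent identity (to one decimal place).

86.4%

Mismatches at positions 2, 7, 8 (1-based): 3 of 22.
Identical positions: 19/22 = 86.36% → 86.4%.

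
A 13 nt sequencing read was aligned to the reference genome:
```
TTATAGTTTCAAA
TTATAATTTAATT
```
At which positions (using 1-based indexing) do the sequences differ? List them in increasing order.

Scanning 1-based: 6: G/A; 10: C/A; 12: A/T; 13: A/T.

6, 10, 12, 13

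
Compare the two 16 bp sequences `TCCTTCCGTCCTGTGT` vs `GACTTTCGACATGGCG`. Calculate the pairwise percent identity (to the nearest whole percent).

50%

Mismatches at positions 1, 2, 6, 9, 11, 14, 15, 16 (1-based): 8 of 16.
Identical positions: 8/16 = 50% → 50%.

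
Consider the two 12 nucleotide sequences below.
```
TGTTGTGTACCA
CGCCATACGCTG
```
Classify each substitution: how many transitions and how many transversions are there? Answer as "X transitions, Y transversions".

Transitions (purine↔purine or pyrimidine↔pyrimidine): 1 T→C, 3 T→C, 4 T→C, 5 G→A, 7 G→A, 8 T→C, 9 A→G, 11 C→T, 12 A→G.
Transversions (purine↔pyrimidine): none.

9 transitions, 0 transversions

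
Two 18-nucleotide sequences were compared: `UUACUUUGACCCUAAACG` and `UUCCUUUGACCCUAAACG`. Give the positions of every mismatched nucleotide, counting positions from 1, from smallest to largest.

Differences at position 3 (A→C).

3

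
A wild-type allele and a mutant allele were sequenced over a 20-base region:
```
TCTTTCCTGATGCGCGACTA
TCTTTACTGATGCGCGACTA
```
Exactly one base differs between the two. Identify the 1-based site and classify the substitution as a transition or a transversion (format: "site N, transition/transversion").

site 6, transversion

Site 6 changes C→A. C is a pyrimidine and A is a purine, so this is a transversion.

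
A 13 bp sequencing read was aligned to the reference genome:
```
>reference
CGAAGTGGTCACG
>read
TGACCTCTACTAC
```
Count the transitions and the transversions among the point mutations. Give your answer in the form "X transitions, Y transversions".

Transitions (purine↔purine or pyrimidine↔pyrimidine): 1 C→T.
Transversions (purine↔pyrimidine): 4 A→C, 5 G→C, 7 G→C, 8 G→T, 9 T→A, 11 A→T, 12 C→A, 13 G→C.

1 transition, 8 transversions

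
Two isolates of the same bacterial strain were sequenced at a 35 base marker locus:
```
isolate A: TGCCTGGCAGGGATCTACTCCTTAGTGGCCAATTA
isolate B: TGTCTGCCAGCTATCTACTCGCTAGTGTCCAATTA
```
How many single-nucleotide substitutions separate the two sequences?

7

The sequences differ at sites 3, 7, 11, 12, 21, 22, 28 (1-based) — 7 in total.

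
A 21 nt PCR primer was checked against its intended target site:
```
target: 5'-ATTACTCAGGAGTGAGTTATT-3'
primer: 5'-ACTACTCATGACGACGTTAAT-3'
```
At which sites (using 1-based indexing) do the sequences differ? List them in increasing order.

2, 9, 12, 13, 14, 15, 20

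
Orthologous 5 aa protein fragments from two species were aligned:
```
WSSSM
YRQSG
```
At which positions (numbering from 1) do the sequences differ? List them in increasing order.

Scanning 1-based: 1: W/Y; 2: S/R; 3: S/Q; 5: M/G.

1, 2, 3, 5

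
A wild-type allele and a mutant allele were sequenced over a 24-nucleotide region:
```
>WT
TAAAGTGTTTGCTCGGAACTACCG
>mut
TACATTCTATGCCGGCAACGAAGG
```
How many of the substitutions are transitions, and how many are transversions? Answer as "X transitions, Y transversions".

1 transition, 9 transversions

Transitions (purine↔purine or pyrimidine↔pyrimidine): 13 T→C.
Transversions (purine↔pyrimidine): 3 A→C, 5 G→T, 7 G→C, 9 T→A, 14 C→G, 16 G→C, 20 T→G, 22 C→A, 23 C→G.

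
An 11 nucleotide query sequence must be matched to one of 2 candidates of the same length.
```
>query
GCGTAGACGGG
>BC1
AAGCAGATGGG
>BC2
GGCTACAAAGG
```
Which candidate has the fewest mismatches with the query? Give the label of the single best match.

BC1 differs at 4 bases; BC2 differs at 5 bases. The closest is BC1.

BC1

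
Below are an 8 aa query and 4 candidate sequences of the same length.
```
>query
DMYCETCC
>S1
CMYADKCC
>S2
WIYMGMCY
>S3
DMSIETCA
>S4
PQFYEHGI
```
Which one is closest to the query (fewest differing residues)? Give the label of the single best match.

Hamming distances to query — S1: 4; S2: 6; S3: 3; S4: 7.
Smallest is S3 with 3 mismatches.

S3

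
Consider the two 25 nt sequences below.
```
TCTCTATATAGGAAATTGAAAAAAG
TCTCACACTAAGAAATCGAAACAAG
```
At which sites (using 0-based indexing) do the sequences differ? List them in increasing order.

Differences at site 4 (T→A), site 5 (A→C), site 6 (T→A), site 7 (A→C), site 10 (G→A), site 16 (T→C), site 21 (A→C).

4, 5, 6, 7, 10, 16, 21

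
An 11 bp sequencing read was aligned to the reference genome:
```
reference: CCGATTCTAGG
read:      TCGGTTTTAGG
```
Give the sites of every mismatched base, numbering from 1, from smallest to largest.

Differences at site 1 (C→T), site 4 (A→G), site 7 (C→T).

1, 4, 7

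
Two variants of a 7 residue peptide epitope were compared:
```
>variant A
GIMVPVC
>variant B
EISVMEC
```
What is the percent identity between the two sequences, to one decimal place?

42.9%

4 positions differ (1, 3, 5, 6), so 3 of 7 match: 3/7 = 42.86%.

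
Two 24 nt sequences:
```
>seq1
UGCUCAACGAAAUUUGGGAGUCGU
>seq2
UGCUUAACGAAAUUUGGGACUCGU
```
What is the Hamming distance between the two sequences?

2

Comparing position by position, 2 positions differ: 5 (C/U), 20 (G/C).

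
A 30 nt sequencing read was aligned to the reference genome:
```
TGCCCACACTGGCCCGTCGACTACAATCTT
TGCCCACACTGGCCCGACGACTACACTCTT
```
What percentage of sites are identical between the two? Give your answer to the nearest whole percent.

93%

2 positions differ (17, 26), so 28 of 30 match: 28/30 = 93.33%.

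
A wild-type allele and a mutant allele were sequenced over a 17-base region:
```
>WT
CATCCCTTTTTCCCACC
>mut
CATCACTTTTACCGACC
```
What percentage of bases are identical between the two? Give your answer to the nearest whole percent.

82%

3 positions differ (5, 11, 14), so 14 of 17 match: 14/17 = 82.35%.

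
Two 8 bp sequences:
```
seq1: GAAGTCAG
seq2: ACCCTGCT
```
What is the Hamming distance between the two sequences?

The sequences differ at sites 1, 2, 3, 4, 6, 7, 8 (1-based) — 7 in total.

7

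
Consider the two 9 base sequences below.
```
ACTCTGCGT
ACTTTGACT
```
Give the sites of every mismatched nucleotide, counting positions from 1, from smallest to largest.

Differences at site 4 (C→T), site 7 (C→A), site 8 (G→C).

4, 7, 8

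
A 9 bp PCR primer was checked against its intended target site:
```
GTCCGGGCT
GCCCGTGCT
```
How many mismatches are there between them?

2

Comparing position by position, 2 positions differ: 2 (T/C), 6 (G/T).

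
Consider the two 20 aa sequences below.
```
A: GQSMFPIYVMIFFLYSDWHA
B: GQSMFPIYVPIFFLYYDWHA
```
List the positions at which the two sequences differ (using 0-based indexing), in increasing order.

9, 15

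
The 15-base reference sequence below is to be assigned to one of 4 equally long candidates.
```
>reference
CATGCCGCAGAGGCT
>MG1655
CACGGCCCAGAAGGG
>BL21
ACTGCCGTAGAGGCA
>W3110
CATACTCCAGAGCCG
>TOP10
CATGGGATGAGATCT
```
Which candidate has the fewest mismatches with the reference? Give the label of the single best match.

MG1655 differs at 6 bases; BL21 differs at 4 bases; W3110 differs at 5 bases; TOP10 differs at 9 bases. The closest is BL21.

BL21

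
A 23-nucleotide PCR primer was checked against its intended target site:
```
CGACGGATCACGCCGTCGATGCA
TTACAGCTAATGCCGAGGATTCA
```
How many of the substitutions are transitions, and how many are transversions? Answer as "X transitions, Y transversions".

3 transitions, 6 transversions

Transitions (purine↔purine or pyrimidine↔pyrimidine): 1 C→T, 5 G→A, 11 C→T.
Transversions (purine↔pyrimidine): 2 G→T, 7 A→C, 9 C→A, 16 T→A, 17 C→G, 21 G→T.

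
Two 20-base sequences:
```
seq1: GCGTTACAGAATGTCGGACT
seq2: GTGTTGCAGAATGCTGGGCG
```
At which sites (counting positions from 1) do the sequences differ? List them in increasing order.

2, 6, 14, 15, 18, 20

Differences at site 2 (C→T), site 6 (A→G), site 14 (T→C), site 15 (C→T), site 18 (A→G), site 20 (T→G).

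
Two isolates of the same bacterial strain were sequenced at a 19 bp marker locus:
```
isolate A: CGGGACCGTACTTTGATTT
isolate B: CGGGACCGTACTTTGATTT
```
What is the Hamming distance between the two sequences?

0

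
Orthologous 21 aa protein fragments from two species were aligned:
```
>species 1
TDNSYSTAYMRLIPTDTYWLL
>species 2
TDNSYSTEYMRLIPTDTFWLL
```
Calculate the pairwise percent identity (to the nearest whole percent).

90%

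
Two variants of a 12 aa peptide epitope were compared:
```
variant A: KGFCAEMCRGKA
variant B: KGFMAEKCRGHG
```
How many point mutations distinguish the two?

4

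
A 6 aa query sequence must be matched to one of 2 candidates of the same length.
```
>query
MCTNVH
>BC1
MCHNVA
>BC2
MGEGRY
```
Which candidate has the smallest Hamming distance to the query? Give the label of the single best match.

Hamming distances to query — BC1: 2; BC2: 5.
Smallest is BC1 with 2 mismatches.

BC1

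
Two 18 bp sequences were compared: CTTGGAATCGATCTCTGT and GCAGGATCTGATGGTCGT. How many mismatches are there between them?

10

Comparing position by position, 10 bases differ: 1 (C/G), 2 (T/C), 3 (T/A), 7 (A/T), 8 (T/C), 9 (C/T), 13 (C/G), 14 (T/G), 15 (C/T), 16 (T/C).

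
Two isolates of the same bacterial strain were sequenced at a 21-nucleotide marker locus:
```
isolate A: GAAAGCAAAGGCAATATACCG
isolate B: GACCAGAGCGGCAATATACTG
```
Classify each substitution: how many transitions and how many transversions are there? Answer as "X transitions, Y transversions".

Mismatches (1-based):
site 3: A→C (purine→pyrimidine, transversion)
site 4: A→C (purine→pyrimidine, transversion)
site 5: G→A (purine→purine, transition)
site 6: C→G (pyrimidine→purine, transversion)
site 8: A→G (purine→purine, transition)
site 9: A→C (purine→pyrimidine, transversion)
site 20: C→T (pyrimidine→pyrimidine, transition)

3 transitions, 4 transversions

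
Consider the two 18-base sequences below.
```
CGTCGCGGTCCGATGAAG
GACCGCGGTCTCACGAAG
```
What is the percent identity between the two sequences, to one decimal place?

Mismatches at positions 1, 2, 3, 11, 12, 14 (1-based): 6 of 18.
Identical positions: 12/18 = 66.67% → 66.7%.

66.7%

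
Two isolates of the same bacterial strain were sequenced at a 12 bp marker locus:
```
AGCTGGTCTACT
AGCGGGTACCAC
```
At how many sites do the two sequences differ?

6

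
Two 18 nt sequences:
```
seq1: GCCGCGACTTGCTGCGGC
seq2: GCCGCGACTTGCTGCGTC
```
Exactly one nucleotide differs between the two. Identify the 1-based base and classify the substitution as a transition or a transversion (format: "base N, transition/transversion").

base 17, transversion

Base 17 changes G→T. G is a purine and T is a pyrimidine, so this is a transversion.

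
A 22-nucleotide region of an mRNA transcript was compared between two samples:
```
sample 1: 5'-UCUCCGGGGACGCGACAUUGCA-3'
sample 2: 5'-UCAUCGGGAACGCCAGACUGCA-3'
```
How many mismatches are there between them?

6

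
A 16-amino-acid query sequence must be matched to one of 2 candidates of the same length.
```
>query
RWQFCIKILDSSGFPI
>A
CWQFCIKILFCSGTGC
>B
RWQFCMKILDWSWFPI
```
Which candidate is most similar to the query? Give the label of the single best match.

A differs at 6 positions; B differs at 3 positions. The closest is B.

B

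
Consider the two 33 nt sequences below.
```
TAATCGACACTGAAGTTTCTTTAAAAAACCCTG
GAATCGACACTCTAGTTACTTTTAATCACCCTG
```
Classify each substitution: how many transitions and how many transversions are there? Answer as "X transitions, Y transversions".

Mismatches (1-based):
base 1: T→G (pyrimidine→purine, transversion)
base 12: G→C (purine→pyrimidine, transversion)
base 13: A→T (purine→pyrimidine, transversion)
base 18: T→A (pyrimidine→purine, transversion)
base 23: A→T (purine→pyrimidine, transversion)
base 26: A→T (purine→pyrimidine, transversion)
base 27: A→C (purine→pyrimidine, transversion)

0 transitions, 7 transversions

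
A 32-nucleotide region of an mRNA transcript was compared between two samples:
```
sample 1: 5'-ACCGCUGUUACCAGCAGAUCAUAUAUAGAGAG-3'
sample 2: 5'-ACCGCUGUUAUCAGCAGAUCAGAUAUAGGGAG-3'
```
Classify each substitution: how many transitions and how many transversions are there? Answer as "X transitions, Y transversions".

Mismatches (1-based):
site 11: C→U (pyrimidine→pyrimidine, transition)
site 22: U→G (pyrimidine→purine, transversion)
site 29: A→G (purine→purine, transition)

2 transitions, 1 transversion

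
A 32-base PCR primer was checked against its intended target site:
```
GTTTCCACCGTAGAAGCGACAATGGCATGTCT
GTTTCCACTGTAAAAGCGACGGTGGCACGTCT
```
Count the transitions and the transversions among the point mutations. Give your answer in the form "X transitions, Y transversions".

5 transitions, 0 transversions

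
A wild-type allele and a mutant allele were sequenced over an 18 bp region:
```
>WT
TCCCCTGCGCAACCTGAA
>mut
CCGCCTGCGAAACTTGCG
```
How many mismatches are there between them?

6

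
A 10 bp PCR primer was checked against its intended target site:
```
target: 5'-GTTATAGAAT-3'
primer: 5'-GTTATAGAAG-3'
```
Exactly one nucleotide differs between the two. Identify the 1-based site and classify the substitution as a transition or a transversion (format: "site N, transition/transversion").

The sequences differ only at site 10: T→G (pyrimidine→purine), a transversion.

site 10, transversion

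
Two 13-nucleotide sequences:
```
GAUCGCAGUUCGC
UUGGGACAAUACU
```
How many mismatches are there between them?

11

Comparing position by position, 11 sites differ: 1 (G/U), 2 (A/U), 3 (U/G), 4 (C/G), 6 (C/A), 7 (A/C), 8 (G/A), 9 (U/A), 11 (C/A), 12 (G/C), 13 (C/U).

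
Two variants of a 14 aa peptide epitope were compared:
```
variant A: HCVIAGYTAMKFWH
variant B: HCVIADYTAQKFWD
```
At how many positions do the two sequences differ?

Comparing position by position, 3 positions differ: 6 (G/D), 10 (M/Q), 14 (H/D).

3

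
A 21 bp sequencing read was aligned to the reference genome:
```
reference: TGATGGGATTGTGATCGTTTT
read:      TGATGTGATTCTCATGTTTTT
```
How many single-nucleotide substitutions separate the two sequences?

Mismatches (1-based): position 6: G→T; position 11: G→C; position 13: G→C; position 16: C→G; position 17: G→T.

5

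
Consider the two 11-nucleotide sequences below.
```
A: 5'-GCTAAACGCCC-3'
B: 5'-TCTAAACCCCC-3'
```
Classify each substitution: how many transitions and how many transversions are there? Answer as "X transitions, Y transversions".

0 transitions, 2 transversions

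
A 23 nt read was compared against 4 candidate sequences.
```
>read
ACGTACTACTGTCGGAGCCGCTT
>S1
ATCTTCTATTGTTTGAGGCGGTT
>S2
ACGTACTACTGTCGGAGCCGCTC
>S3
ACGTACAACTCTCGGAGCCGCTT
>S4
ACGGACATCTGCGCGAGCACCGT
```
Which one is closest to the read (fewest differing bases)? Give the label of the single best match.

S2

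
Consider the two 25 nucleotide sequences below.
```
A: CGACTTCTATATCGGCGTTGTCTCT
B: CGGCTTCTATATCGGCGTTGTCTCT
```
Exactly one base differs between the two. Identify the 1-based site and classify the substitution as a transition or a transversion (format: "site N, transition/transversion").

site 3, transition

The sequences differ only at site 3: A→G (purine→purine), a transition.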